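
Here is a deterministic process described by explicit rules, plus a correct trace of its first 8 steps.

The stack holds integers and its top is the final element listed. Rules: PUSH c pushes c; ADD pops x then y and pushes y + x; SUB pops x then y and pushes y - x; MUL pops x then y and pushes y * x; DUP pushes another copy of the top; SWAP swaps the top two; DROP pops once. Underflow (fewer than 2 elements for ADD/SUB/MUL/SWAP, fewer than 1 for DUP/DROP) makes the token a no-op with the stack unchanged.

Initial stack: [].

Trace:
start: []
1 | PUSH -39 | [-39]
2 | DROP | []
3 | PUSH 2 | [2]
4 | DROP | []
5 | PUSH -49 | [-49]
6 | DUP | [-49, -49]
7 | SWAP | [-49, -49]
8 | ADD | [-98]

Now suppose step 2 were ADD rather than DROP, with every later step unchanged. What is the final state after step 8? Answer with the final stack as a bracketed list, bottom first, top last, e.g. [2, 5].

[-39, -98]

(re-executing from step 2 with the substitution; state before step 2: [-39])
2 | ADD | [-39]
3 | PUSH 2 | [-39, 2]
4 | DROP | [-39]
5 | PUSH -49 | [-39, -49]
6 | DUP | [-39, -49, -49]
7 | SWAP | [-39, -49, -49]
8 | ADD | [-39, -98]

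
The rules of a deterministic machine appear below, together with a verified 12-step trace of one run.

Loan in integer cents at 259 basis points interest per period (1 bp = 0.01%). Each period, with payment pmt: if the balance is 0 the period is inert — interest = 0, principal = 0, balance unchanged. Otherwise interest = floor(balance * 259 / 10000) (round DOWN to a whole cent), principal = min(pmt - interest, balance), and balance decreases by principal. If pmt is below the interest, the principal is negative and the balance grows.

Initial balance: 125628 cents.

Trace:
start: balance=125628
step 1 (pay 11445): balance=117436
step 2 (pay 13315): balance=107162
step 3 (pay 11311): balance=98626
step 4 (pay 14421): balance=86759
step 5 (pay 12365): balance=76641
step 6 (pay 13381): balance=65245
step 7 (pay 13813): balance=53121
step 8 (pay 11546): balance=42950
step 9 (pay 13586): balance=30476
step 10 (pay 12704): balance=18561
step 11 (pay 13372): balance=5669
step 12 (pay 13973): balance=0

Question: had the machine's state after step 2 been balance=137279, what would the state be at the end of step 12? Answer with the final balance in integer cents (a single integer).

30734

state after step 2 := balance=137279
step 3 (pay 11311): balance=129523
step 4 (pay 14421): balance=118456
step 5 (pay 12365): balance=109159
step 6 (pay 13381): balance=98605
step 7 (pay 13813): balance=87345
step 8 (pay 11546): balance=78061
step 9 (pay 13586): balance=66496
step 10 (pay 12704): balance=55514
step 11 (pay 13372): balance=43579
step 12 (pay 13973): balance=30734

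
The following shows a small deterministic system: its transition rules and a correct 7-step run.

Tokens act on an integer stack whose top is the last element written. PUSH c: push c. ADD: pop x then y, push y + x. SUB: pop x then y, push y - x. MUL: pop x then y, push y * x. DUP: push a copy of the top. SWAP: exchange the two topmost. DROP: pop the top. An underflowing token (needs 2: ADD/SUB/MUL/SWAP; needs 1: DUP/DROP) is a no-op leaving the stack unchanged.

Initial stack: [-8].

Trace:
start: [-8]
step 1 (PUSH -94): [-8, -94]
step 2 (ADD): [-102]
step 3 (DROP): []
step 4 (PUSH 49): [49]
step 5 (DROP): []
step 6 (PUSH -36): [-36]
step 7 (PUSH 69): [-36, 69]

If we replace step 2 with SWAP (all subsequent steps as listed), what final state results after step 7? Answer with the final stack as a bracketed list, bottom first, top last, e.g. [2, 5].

[-94, -36, 69]

(re-executing from step 2 with the substitution; state before step 2: [-8, -94])
step 2 (SWAP): [-94, -8]
step 3 (DROP): [-94]
step 4 (PUSH 49): [-94, 49]
step 5 (DROP): [-94]
step 6 (PUSH -36): [-94, -36]
step 7 (PUSH 69): [-94, -36, 69]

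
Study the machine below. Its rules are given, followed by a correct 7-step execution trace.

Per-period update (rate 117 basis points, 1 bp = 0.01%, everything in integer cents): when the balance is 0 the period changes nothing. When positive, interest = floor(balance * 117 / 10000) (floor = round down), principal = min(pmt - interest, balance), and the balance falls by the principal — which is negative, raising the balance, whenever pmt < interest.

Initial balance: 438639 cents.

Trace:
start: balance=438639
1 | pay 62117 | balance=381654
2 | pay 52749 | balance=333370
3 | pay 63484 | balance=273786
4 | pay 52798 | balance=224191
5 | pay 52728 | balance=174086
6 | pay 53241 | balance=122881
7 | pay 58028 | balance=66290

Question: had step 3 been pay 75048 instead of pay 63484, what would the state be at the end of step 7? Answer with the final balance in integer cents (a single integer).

54175

(re-executing from step 3 with the substitution; state before step 3: balance=333370)
3 | pay 75048 | balance=262222
4 | pay 52798 | balance=212491
5 | pay 52728 | balance=162249
6 | pay 53241 | balance=110906
7 | pay 58028 | balance=54175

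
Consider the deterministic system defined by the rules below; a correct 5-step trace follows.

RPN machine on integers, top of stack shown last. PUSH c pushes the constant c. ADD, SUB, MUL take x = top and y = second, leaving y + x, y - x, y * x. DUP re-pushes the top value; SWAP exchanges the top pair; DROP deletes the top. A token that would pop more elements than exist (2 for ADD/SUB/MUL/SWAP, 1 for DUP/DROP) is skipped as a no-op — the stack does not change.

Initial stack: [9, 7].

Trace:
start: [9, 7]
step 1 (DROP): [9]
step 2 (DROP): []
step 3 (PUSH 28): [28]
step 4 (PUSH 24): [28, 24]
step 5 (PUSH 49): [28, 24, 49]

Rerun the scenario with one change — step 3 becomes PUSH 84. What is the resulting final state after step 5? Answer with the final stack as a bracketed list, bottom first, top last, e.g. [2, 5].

[84, 24, 49]

(re-executing from step 3 with the substitution; state before step 3: [])
step 3 (PUSH 84): [84]
step 4 (PUSH 24): [84, 24]
step 5 (PUSH 49): [84, 24, 49]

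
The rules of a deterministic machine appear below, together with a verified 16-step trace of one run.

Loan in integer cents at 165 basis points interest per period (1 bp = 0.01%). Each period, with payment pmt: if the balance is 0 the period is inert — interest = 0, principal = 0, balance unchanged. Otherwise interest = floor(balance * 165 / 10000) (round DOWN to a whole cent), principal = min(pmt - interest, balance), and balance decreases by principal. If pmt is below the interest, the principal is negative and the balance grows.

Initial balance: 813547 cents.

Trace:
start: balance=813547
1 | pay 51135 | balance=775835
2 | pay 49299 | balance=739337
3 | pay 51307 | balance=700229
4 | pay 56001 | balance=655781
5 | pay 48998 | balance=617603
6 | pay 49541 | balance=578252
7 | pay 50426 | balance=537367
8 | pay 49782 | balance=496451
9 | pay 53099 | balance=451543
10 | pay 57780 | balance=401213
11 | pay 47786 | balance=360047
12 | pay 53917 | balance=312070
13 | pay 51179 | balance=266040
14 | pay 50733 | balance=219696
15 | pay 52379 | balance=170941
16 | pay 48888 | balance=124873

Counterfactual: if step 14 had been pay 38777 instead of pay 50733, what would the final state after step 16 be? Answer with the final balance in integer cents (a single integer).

137228

(re-executing from step 14 with the substitution; state before step 14: balance=266040)
14 | pay 38777 | balance=231652
15 | pay 52379 | balance=183095
16 | pay 48888 | balance=137228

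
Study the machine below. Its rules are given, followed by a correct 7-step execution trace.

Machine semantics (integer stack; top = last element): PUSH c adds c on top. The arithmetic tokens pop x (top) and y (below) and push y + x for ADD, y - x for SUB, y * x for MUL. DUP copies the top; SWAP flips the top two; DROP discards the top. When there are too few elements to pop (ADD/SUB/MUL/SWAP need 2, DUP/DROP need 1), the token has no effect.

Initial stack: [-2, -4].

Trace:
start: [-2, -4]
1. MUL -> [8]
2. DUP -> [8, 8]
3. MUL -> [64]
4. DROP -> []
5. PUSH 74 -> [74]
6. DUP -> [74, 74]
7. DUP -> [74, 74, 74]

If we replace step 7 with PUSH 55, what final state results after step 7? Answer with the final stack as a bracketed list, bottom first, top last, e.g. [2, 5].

(re-executing from step 7 with the substitution; state before step 7: [74, 74])
7. PUSH 55 -> [74, 74, 55]

[74, 74, 55]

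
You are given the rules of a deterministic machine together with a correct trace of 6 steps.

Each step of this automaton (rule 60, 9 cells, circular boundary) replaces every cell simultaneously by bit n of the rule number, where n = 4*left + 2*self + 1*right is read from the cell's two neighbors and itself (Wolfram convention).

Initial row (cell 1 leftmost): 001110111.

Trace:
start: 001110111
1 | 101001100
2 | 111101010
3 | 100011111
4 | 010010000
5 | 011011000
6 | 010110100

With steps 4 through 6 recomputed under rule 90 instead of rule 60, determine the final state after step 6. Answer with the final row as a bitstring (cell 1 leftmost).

(re-executing steps 4..6 under rule 90; state before step 4: 100011111)
4 | 110110000
5 | 110111001
6 | 010101111

010101111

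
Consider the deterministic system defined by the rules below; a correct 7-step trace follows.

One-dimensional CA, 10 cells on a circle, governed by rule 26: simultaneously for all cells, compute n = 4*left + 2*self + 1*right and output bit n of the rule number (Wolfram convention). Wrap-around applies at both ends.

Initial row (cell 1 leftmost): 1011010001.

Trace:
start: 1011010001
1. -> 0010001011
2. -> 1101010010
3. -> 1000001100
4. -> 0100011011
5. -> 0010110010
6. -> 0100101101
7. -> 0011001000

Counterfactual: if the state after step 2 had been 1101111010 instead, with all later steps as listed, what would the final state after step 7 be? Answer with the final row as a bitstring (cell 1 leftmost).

state after step 2 := 1101111010
3. -> 1001000000
4. -> 0110100001
5. -> 0100010010
6. -> 1010101101
7. -> 0000001001

0000001001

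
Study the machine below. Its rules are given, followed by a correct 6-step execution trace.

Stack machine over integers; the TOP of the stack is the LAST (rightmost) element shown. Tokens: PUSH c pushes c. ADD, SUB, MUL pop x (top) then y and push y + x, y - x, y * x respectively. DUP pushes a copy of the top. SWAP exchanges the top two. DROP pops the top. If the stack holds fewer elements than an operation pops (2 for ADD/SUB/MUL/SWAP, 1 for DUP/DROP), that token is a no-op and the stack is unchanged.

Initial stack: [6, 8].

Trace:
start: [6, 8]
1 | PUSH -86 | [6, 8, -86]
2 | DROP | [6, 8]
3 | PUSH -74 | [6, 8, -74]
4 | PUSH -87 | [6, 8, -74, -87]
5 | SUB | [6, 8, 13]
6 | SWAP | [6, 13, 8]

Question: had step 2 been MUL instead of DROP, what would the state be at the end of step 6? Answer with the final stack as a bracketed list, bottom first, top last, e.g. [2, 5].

(re-executing from step 2 with the substitution; state before step 2: [6, 8, -86])
2 | MUL | [6, -688]
3 | PUSH -74 | [6, -688, -74]
4 | PUSH -87 | [6, -688, -74, -87]
5 | SUB | [6, -688, 13]
6 | SWAP | [6, 13, -688]

[6, 13, -688]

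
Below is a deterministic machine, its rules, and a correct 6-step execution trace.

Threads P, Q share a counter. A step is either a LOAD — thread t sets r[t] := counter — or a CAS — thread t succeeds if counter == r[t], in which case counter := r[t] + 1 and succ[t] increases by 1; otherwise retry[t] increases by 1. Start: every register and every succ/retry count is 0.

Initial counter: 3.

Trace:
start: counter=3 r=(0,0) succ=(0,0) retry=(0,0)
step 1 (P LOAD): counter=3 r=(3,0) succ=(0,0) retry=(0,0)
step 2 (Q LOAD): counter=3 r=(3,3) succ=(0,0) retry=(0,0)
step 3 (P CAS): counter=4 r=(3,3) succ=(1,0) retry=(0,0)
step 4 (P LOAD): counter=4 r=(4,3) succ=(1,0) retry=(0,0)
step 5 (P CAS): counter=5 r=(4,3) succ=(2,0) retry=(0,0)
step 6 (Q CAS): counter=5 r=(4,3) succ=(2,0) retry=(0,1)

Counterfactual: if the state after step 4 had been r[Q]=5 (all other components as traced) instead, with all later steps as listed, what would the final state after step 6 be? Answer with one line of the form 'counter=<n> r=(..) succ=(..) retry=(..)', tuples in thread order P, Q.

state after step 4 := counter=4 r=(4,5) succ=(1,0) retry=(0,0)
step 5 (P CAS): counter=5 r=(4,5) succ=(2,0) retry=(0,0)
step 6 (Q CAS): counter=6 r=(4,5) succ=(2,1) retry=(0,0)

counter=6 r=(4,5) succ=(2,1) retry=(0,0)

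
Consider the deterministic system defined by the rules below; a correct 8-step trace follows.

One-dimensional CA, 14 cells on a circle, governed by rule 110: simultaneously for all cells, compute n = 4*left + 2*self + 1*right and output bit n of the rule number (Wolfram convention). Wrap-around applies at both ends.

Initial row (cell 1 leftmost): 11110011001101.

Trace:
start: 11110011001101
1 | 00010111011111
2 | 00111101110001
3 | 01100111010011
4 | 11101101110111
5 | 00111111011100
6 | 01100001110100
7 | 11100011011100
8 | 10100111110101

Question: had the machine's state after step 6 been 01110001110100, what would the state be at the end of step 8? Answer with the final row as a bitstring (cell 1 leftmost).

state after step 6 := 01110001110100
7 | 11010011011100
8 | 11110111110101

11110111110101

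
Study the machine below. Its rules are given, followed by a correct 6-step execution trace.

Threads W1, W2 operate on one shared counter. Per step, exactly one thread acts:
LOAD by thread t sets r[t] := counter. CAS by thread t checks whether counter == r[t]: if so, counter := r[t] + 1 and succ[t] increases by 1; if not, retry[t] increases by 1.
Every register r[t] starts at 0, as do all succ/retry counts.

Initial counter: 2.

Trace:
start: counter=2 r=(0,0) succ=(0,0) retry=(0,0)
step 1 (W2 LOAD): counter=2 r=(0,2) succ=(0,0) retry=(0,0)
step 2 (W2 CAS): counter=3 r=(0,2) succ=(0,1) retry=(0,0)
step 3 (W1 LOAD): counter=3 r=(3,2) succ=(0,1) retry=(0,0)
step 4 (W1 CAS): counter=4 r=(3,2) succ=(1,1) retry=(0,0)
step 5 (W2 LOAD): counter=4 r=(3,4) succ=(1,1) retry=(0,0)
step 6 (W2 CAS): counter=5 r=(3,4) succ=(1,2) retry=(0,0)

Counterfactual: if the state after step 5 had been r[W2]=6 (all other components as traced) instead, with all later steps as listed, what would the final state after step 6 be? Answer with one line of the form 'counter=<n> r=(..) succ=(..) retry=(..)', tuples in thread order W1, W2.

counter=4 r=(3,6) succ=(1,1) retry=(0,1)

state after step 5 := counter=4 r=(3,6) succ=(1,1) retry=(0,0)
step 6 (W2 CAS): counter=4 r=(3,6) succ=(1,1) retry=(0,1)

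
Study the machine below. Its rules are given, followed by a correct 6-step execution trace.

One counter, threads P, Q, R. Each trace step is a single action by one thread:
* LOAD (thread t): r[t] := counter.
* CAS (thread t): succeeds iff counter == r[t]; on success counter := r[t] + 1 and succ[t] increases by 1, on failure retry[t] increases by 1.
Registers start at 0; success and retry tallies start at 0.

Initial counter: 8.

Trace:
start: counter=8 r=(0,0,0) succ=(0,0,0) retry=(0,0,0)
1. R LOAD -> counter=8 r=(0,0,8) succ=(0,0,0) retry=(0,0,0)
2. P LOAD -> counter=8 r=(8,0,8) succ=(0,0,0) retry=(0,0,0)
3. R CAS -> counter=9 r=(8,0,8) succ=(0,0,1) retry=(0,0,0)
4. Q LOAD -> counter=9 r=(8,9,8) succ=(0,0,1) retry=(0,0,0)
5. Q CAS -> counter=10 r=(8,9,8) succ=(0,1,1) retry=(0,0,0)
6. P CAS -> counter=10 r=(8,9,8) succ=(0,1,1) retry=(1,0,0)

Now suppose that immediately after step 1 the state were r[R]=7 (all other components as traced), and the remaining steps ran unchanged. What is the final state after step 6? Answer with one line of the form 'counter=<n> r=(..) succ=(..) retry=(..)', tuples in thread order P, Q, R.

state after step 1 := counter=8 r=(0,0,7) succ=(0,0,0) retry=(0,0,0)
2. P LOAD -> counter=8 r=(8,0,7) succ=(0,0,0) retry=(0,0,0)
3. R CAS -> counter=8 r=(8,0,7) succ=(0,0,0) retry=(0,0,1)
4. Q LOAD -> counter=8 r=(8,8,7) succ=(0,0,0) retry=(0,0,1)
5. Q CAS -> counter=9 r=(8,8,7) succ=(0,1,0) retry=(0,0,1)
6. P CAS -> counter=9 r=(8,8,7) succ=(0,1,0) retry=(1,0,1)

counter=9 r=(8,8,7) succ=(0,1,0) retry=(1,0,1)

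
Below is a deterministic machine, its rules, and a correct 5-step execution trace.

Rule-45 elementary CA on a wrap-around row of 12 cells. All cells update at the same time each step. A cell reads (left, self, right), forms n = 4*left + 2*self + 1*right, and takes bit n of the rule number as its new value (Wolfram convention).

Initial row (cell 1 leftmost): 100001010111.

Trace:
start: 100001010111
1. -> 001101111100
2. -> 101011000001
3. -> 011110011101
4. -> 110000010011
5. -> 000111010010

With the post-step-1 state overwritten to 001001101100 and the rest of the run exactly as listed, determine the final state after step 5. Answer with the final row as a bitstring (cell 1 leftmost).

000101010111

state after step 1 := 001001101100
2. -> 101001011001
3. -> 011001110001
4. -> 110001000101
5. -> 000101010111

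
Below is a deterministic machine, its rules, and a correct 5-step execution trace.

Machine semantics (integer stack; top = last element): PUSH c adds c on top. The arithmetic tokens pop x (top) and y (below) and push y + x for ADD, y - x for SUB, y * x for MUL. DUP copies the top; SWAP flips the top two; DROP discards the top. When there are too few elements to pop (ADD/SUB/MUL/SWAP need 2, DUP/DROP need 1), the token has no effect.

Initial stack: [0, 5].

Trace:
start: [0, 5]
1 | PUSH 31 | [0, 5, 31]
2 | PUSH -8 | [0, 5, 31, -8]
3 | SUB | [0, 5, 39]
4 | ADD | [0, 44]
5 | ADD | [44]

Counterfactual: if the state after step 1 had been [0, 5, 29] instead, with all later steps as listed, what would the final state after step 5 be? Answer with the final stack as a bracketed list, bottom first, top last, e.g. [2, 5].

state after step 1 := [0, 5, 29]
2 | PUSH -8 | [0, 5, 29, -8]
3 | SUB | [0, 5, 37]
4 | ADD | [0, 42]
5 | ADD | [42]

[42]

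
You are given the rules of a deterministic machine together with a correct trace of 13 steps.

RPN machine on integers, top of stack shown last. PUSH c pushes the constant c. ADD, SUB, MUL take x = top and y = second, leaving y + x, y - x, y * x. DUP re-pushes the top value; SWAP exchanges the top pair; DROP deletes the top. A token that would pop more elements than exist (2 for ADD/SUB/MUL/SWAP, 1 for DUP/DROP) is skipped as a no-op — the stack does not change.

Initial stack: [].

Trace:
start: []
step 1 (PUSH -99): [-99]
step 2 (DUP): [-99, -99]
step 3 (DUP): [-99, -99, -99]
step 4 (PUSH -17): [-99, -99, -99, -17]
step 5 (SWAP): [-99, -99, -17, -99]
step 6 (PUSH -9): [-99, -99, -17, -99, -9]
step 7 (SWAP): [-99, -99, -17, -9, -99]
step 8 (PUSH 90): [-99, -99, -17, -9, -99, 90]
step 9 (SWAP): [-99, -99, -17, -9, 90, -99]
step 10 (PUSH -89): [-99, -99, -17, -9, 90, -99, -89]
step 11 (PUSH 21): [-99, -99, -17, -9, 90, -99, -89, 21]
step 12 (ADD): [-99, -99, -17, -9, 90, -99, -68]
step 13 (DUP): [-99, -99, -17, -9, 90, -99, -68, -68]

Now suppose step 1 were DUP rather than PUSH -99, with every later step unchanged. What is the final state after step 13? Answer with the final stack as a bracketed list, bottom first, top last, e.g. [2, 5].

(re-executing from step 1 with the substitution; state before step 1: [])
step 1 (DUP): []
step 2 (DUP): []
step 3 (DUP): []
step 4 (PUSH -17): [-17]
step 5 (SWAP): [-17]
step 6 (PUSH -9): [-17, -9]
step 7 (SWAP): [-9, -17]
step 8 (PUSH 90): [-9, -17, 90]
step 9 (SWAP): [-9, 90, -17]
step 10 (PUSH -89): [-9, 90, -17, -89]
step 11 (PUSH 21): [-9, 90, -17, -89, 21]
step 12 (ADD): [-9, 90, -17, -68]
step 13 (DUP): [-9, 90, -17, -68, -68]

[-9, 90, -17, -68, -68]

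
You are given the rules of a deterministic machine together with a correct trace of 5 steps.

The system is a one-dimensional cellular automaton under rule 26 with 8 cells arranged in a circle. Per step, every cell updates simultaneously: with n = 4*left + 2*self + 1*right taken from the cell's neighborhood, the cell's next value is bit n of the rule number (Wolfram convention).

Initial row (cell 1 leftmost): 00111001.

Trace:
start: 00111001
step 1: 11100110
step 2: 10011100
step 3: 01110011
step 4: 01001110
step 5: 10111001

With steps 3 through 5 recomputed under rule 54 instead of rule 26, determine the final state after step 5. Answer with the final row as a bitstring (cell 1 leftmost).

(re-executing steps 3..5 under rule 54; state before step 3: 10011100)
step 3: 11100011
step 4: 00010100
step 5: 00111110

00111110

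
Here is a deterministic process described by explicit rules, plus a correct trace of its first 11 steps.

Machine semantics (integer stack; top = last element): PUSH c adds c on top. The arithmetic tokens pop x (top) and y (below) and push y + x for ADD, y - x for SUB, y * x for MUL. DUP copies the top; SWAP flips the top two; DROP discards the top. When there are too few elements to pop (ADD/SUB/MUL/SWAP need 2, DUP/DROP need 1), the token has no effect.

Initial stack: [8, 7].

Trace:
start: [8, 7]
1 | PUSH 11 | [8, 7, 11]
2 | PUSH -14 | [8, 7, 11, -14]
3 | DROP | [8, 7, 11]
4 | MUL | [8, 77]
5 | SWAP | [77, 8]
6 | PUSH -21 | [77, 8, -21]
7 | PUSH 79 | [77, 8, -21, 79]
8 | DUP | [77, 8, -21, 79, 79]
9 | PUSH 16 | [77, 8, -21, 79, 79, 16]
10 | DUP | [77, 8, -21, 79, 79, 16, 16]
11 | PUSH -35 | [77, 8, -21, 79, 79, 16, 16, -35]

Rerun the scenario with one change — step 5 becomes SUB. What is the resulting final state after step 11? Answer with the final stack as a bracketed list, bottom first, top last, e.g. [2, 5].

(re-executing from step 5 with the substitution; state before step 5: [8, 77])
5 | SUB | [-69]
6 | PUSH -21 | [-69, -21]
7 | PUSH 79 | [-69, -21, 79]
8 | DUP | [-69, -21, 79, 79]
9 | PUSH 16 | [-69, -21, 79, 79, 16]
10 | DUP | [-69, -21, 79, 79, 16, 16]
11 | PUSH -35 | [-69, -21, 79, 79, 16, 16, -35]

[-69, -21, 79, 79, 16, 16, -35]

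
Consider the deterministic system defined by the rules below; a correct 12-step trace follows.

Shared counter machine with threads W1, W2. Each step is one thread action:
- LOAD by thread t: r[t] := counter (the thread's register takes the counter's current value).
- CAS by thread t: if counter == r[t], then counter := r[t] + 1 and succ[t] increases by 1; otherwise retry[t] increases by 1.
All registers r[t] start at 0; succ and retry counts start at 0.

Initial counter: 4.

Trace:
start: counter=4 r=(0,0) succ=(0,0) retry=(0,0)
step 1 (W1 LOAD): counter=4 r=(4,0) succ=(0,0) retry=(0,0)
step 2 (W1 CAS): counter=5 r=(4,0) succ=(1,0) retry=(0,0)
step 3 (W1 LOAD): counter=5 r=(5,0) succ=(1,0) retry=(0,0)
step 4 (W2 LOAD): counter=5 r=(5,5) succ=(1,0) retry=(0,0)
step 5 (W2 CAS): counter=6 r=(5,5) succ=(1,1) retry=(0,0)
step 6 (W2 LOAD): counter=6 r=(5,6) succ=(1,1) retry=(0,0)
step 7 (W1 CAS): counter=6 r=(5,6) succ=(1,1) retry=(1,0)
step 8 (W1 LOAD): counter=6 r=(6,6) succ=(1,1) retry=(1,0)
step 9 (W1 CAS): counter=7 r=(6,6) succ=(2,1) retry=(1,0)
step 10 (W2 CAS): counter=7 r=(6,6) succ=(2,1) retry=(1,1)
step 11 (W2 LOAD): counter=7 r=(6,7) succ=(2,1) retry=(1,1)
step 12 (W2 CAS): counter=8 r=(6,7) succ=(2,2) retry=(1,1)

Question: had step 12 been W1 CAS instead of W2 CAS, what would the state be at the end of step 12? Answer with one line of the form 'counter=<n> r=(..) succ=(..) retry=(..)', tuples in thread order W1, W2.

counter=7 r=(6,7) succ=(2,1) retry=(2,1)

(re-executing from step 12 with the substitution; state before step 12: counter=7 r=(6,7) succ=(2,1) retry=(1,1))
step 12 (W1 CAS): counter=7 r=(6,7) succ=(2,1) retry=(2,1)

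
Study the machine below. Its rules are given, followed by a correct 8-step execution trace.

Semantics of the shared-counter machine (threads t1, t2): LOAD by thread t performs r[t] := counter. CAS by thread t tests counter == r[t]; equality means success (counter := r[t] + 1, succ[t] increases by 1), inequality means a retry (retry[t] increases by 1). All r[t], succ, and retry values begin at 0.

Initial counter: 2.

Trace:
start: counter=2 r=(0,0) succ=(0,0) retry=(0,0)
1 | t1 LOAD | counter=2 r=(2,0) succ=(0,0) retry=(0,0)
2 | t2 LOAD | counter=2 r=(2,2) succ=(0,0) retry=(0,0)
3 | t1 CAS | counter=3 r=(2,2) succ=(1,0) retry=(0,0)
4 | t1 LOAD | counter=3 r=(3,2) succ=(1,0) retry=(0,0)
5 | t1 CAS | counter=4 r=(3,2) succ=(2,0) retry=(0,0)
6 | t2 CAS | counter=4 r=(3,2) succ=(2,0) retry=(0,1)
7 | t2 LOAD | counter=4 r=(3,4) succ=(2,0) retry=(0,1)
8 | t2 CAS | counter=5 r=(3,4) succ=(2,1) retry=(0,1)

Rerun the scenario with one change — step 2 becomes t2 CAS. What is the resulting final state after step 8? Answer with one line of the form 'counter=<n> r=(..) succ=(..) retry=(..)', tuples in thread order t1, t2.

(re-executing from step 2 with the substitution; state before step 2: counter=2 r=(2,0) succ=(0,0) retry=(0,0))
2 | t2 CAS | counter=2 r=(2,0) succ=(0,0) retry=(0,1)
3 | t1 CAS | counter=3 r=(2,0) succ=(1,0) retry=(0,1)
4 | t1 LOAD | counter=3 r=(3,0) succ=(1,0) retry=(0,1)
5 | t1 CAS | counter=4 r=(3,0) succ=(2,0) retry=(0,1)
6 | t2 CAS | counter=4 r=(3,0) succ=(2,0) retry=(0,2)
7 | t2 LOAD | counter=4 r=(3,4) succ=(2,0) retry=(0,2)
8 | t2 CAS | counter=5 r=(3,4) succ=(2,1) retry=(0,2)

counter=5 r=(3,4) succ=(2,1) retry=(0,2)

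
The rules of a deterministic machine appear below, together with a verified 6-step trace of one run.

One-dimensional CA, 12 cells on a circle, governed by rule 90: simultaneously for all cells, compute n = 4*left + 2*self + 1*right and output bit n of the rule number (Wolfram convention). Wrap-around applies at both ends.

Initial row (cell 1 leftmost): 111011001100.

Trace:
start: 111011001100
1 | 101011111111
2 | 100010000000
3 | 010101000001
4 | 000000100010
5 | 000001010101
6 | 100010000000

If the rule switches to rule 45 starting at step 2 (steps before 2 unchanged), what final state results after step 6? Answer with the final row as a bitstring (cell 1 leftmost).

(re-executing steps 2..6 under rule 45; state before step 2: 101011111111)
2 | 011110000000
3 | 010000111111
4 | 110110100000
5 | 101101101110
6 | 111011011001

111011011001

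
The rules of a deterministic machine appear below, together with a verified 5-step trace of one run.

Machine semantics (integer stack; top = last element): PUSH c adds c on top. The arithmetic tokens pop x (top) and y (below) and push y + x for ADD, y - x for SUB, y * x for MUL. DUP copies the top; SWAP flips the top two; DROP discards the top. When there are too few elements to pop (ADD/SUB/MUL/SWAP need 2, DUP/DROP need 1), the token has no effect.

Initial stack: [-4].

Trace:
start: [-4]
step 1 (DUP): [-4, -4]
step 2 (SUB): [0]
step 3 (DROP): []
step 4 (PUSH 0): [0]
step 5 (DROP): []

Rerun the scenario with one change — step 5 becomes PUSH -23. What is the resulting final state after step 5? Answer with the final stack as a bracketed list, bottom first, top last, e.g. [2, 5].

[0, -23]

(re-executing from step 5 with the substitution; state before step 5: [0])
step 5 (PUSH -23): [0, -23]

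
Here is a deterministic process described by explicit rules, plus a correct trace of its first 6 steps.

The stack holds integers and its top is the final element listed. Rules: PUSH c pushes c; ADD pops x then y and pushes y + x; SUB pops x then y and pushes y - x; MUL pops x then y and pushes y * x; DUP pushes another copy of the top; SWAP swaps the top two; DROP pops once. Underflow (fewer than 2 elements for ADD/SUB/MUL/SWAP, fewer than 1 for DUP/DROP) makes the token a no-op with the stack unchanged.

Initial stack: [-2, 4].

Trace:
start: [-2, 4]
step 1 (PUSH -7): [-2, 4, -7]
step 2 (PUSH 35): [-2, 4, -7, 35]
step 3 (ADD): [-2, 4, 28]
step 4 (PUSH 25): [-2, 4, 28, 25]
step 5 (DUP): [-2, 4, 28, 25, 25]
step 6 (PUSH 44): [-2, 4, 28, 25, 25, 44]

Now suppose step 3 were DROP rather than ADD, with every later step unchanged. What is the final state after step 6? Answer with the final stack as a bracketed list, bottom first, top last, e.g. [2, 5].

[-2, 4, -7, 25, 25, 44]

(re-executing from step 3 with the substitution; state before step 3: [-2, 4, -7, 35])
step 3 (DROP): [-2, 4, -7]
step 4 (PUSH 25): [-2, 4, -7, 25]
step 5 (DUP): [-2, 4, -7, 25, 25]
step 6 (PUSH 44): [-2, 4, -7, 25, 25, 44]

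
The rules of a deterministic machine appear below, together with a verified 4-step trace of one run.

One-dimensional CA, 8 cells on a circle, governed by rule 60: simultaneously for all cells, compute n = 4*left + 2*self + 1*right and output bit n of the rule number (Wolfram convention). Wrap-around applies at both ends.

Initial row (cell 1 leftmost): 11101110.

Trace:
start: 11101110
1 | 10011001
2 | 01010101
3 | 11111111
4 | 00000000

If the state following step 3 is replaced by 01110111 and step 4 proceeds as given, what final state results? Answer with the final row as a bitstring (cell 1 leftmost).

11001100

state after step 3 := 01110111
4 | 11001100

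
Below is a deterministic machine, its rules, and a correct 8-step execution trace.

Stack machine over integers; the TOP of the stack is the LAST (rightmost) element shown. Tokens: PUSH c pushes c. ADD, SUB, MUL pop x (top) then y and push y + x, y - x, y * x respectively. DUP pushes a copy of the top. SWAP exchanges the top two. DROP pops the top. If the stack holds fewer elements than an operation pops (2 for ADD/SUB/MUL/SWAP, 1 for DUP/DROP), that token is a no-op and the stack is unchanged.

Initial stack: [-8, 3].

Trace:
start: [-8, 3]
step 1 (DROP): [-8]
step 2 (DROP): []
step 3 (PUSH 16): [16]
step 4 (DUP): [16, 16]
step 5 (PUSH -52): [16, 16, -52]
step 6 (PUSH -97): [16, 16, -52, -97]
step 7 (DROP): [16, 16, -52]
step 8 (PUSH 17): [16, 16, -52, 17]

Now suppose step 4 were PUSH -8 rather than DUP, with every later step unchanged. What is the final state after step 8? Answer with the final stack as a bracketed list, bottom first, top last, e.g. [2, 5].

(re-executing from step 4 with the substitution; state before step 4: [16])
step 4 (PUSH -8): [16, -8]
step 5 (PUSH -52): [16, -8, -52]
step 6 (PUSH -97): [16, -8, -52, -97]
step 7 (DROP): [16, -8, -52]
step 8 (PUSH 17): [16, -8, -52, 17]

[16, -8, -52, 17]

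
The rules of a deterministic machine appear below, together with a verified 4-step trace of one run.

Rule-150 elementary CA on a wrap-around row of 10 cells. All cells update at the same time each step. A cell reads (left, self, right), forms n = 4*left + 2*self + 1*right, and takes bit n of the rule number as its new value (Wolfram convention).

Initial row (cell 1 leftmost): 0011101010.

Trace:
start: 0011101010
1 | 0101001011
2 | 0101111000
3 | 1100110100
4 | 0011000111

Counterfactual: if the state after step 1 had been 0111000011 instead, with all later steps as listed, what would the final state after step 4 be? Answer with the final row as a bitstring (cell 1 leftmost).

1000011101

state after step 1 := 0111000011
2 | 0010100100
3 | 0110111110
4 | 1000011101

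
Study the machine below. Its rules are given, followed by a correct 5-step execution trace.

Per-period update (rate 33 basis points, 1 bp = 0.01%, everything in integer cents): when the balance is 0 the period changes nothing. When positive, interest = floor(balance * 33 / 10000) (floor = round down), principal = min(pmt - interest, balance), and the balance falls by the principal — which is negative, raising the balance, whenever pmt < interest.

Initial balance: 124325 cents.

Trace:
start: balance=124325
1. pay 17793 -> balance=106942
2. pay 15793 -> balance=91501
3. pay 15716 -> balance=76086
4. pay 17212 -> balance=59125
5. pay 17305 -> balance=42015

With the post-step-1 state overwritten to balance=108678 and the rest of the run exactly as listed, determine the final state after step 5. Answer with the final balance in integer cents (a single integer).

43773

state after step 1 := balance=108678
2. pay 15793 -> balance=93243
3. pay 15716 -> balance=77834
4. pay 17212 -> balance=60878
5. pay 17305 -> balance=43773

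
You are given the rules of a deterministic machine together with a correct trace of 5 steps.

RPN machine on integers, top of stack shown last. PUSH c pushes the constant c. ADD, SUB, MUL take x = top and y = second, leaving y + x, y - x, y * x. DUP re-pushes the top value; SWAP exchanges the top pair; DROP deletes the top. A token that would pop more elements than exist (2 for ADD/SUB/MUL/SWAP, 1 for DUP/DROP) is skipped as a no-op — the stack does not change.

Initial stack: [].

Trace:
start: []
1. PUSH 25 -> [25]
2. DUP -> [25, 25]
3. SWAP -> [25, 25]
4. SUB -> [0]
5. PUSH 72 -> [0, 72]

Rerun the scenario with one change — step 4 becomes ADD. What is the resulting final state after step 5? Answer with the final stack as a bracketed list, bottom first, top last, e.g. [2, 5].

[50, 72]

(re-executing from step 4 with the substitution; state before step 4: [25, 25])
4. ADD -> [50]
5. PUSH 72 -> [50, 72]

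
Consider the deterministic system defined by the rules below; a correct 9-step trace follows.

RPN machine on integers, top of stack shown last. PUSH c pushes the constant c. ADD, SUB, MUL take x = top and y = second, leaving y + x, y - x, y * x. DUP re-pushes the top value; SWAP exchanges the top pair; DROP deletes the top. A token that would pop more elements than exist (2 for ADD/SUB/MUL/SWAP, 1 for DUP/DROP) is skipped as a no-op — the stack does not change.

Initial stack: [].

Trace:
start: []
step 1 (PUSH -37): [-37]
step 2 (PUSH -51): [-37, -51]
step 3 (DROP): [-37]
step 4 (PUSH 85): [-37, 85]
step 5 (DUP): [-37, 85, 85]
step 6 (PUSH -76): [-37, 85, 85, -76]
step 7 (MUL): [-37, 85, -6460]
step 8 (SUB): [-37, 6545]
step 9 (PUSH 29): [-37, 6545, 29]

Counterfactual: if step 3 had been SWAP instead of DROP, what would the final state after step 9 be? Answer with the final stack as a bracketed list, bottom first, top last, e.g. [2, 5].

(re-executing from step 3 with the substitution; state before step 3: [-37, -51])
step 3 (SWAP): [-51, -37]
step 4 (PUSH 85): [-51, -37, 85]
step 5 (DUP): [-51, -37, 85, 85]
step 6 (PUSH -76): [-51, -37, 85, 85, -76]
step 7 (MUL): [-51, -37, 85, -6460]
step 8 (SUB): [-51, -37, 6545]
step 9 (PUSH 29): [-51, -37, 6545, 29]

[-51, -37, 6545, 29]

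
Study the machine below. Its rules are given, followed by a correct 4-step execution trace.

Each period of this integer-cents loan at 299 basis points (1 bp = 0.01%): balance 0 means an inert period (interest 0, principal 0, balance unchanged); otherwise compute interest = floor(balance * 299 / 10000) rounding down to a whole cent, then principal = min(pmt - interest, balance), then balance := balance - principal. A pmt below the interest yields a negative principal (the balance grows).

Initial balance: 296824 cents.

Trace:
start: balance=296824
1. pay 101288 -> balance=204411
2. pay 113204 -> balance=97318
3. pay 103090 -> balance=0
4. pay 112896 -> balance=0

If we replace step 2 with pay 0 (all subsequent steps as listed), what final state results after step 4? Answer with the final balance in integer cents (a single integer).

(re-executing from step 2 with the substitution; state before step 2: balance=204411)
2. pay 0 -> balance=210522
3. pay 103090 -> balance=113726
4. pay 112896 -> balance=4230

4230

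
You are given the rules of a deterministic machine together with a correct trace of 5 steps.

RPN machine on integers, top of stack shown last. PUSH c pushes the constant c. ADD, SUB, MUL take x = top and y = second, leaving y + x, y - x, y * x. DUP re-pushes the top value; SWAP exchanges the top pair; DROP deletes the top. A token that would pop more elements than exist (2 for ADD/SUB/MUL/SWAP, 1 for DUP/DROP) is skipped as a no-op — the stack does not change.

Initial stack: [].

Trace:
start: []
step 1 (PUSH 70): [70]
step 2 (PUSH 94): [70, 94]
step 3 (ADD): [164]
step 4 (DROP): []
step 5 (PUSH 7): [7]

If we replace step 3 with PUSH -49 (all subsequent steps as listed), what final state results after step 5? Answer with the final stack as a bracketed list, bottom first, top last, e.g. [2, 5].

(re-executing from step 3 with the substitution; state before step 3: [70, 94])
step 3 (PUSH -49): [70, 94, -49]
step 4 (DROP): [70, 94]
step 5 (PUSH 7): [70, 94, 7]

[70, 94, 7]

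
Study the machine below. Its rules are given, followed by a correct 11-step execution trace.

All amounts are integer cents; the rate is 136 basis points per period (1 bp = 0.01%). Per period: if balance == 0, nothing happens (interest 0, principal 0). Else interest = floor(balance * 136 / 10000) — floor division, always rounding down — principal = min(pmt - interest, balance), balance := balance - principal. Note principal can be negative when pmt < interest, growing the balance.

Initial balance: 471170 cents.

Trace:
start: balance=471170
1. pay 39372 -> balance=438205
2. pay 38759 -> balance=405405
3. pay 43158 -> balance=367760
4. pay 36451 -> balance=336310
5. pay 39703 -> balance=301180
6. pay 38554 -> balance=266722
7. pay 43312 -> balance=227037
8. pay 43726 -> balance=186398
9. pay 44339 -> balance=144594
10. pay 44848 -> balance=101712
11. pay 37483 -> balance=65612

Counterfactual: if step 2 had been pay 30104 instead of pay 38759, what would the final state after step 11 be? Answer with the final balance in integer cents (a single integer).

(re-executing from step 2 with the substitution; state before step 2: balance=438205)
2. pay 30104 -> balance=414060
3. pay 43158 -> balance=376533
4. pay 36451 -> balance=345202
5. pay 39703 -> balance=310193
6. pay 38554 -> balance=275857
7. pay 43312 -> balance=236296
8. pay 43726 -> balance=195783
9. pay 44339 -> balance=154106
10. pay 44848 -> balance=111353
11. pay 37483 -> balance=75384

75384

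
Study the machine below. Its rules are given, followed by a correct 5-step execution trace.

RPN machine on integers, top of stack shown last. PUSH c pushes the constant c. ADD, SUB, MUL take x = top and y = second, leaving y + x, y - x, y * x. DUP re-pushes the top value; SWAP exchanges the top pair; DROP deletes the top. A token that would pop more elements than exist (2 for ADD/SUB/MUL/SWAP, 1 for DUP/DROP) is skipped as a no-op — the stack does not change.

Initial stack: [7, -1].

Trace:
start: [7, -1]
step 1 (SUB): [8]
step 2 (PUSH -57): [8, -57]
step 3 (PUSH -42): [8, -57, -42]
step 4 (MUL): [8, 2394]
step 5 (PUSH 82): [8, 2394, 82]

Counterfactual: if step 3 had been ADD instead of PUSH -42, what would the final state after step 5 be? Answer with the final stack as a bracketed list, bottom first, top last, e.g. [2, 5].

(re-executing from step 3 with the substitution; state before step 3: [8, -57])
step 3 (ADD): [-49]
step 4 (MUL): [-49]
step 5 (PUSH 82): [-49, 82]

[-49, 82]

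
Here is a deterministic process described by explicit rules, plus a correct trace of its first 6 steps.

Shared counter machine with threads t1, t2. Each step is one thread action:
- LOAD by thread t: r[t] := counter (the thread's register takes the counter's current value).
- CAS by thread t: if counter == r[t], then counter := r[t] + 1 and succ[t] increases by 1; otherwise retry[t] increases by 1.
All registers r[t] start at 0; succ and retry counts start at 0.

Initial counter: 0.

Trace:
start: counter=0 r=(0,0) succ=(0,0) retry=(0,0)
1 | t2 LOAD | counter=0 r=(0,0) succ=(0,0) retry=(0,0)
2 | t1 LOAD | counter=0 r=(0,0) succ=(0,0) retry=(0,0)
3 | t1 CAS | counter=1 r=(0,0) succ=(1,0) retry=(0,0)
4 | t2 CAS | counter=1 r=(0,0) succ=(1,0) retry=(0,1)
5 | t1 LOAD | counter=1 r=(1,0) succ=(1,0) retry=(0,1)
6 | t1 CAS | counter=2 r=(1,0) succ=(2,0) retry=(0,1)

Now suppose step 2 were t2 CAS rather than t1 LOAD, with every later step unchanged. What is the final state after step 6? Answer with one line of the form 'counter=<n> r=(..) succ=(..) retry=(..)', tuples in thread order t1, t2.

counter=2 r=(1,0) succ=(1,1) retry=(1,1)

(re-executing from step 2 with the substitution; state before step 2: counter=0 r=(0,0) succ=(0,0) retry=(0,0))
2 | t2 CAS | counter=1 r=(0,0) succ=(0,1) retry=(0,0)
3 | t1 CAS | counter=1 r=(0,0) succ=(0,1) retry=(1,0)
4 | t2 CAS | counter=1 r=(0,0) succ=(0,1) retry=(1,1)
5 | t1 LOAD | counter=1 r=(1,0) succ=(0,1) retry=(1,1)
6 | t1 CAS | counter=2 r=(1,0) succ=(1,1) retry=(1,1)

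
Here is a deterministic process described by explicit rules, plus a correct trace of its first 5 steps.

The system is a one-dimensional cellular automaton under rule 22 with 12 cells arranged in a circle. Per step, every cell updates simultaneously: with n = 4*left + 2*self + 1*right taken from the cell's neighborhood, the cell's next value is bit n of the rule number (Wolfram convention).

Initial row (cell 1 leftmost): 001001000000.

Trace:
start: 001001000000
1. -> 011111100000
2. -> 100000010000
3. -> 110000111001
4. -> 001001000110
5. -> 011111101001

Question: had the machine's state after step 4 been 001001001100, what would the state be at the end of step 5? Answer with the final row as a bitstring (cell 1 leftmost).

state after step 4 := 001001001100
5. -> 011111110010

011111110010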